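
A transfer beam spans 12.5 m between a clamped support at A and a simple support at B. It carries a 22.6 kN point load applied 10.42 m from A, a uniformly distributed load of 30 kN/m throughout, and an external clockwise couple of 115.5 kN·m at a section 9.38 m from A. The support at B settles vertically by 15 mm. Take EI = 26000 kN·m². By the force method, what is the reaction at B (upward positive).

R_B = 170 kN

Remove the prop at B; the released (primary) structure is a cantilever built in at A.
Deflection at B on the released cantilever, summing each load's contribution:
  point load 22.6 at a = 10.42: Pa²(3L − a)/(6EI) = 11075/EI
  UDL 30: wL⁴/(8EI) = 91553/EI
  clockwise couple 115.5 at a = 9.38: M₀a(2L − a)/(2EI) = 8461/EI
  δ_0 = 111089/EI
Tip deflection under a unit load at B: L³/(3EI) = 651/EI.
With EI = 26000 kN·m²: δ_0 = 4.2727 m and δ_{BB} = 0.02504 m/kN.
Compatibility — the beam at B must follow the support down by 0.015 m: δ_0 − R_B·δ_{BB} = 0.015, so R_B = (4.2727 − 0.015)/0.02504 = 170 kN.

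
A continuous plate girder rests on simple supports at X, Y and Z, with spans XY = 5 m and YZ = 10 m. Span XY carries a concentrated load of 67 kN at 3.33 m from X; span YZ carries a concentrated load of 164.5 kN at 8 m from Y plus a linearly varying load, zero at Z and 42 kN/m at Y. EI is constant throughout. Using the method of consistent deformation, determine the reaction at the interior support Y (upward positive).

Release continuity at Y by inserting a hinge; the redundant is the internal moment M_Y. The primary structure is two simply-supported spans XY and YZ.
Discontinuity in slope at Y on the released structure — sum the simple-span end rotations:
  span XY: point load 67 at a = 3.33: Pab(L + a)/(6LEI) = 103.5/EI
  span YZ: point load 164.5 at a = 8: Pab(L + b)/(6LEI) = 526.4/EI
  span YZ: triangular load, peak 42: w₀L³/(45EI) = 933.3/EI
  relative rotation θ_0 = (103.5 + 1460)/EI = 1563/EI
A unit hogging moment at Y produces rotation L₁/(3EI) + L₂/(3EI) = 5/EI.
Compatibility: M_Y·(L₁+L₂)/(3EI) = θ_0, giving M_Y = 312.6 kN·m (hogging).
Span XY, ΣM about X with M_Y applied at Y: R_Y^{XY}·5 = 223.1 + 312.6, so R_Y^{XY} = 107.1 kN and R_X = 67 − 107.1 = -40.15 kN.
Span YZ, ΣM about Z: R_Y^{YZ}·10 = 1729 + 312.6, so R_Y^{YZ} = 204.2 kN and R_Z = 374.5 − 204.2 = 170.3 kN.
R_Y = 107.1 + 204.2 = 311.3 kN.

R_Y = 311.3 kN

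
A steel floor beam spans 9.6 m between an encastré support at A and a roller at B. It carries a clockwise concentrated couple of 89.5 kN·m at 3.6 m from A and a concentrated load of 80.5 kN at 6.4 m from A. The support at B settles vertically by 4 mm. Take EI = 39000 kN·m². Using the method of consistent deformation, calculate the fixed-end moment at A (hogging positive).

Choose R_B as the redundant. The primary structure is the cantilever fixed at A.
Downward deflection at the released point B due to the loads:
  clockwise couple 89.5 at a = 3.6: M₀a(2L − a)/(2EI) = 2513/EI
  point load 80.5 at a = 6.4: Pa²(3L − a)/(6EI) = 12310/EI
  δ_0 = 14823/EI
Flexibility coefficient — unit upward force at B: δ_{BB} = L³/(3EI) = 294.9/EI.
With EI = 39000 kN·m²: δ_0 = 0.38008 m and δ_{BB} = 0.007562 m/kN.
Compatibility — the beam at B must follow the support down by 0.004 m: δ_0 − R_B·δ_{BB} = 0.004, so R_B = (0.38008 − 0.004)/0.007562 = 49.73 kN.
Moment equilibrium about A: M_A = Σ(load moments about A) − R_B·L = 604.7 − 49.73×9.6 = 127.3 kN·m.

M_A = 127.3 kN·m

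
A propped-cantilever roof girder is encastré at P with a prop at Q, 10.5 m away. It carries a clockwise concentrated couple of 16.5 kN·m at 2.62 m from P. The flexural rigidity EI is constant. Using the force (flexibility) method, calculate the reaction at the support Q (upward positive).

Choose R_Q as the redundant. The primary structure is the cantilever fixed at P.
Free-end deflection of the primary structure under the applied loading (downward +):
  clockwise couple 16.5 at a = 2.62: M₀a(2L − a)/(2EI) = 397.3/EI
Tip deflection under a unit load at Q: L³/(3EI) = 385.9/EI.
Compatibility at Q: δ_0 − R_Q·δ_{QQ} = 0, so R_Q = 397.3/385.9 = 1.03 kN.

R_Q = 1.03 kN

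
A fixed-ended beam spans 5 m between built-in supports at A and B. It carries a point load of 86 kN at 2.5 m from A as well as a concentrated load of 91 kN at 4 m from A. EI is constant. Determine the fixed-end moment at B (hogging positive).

M_B = 112 kN·m

Release both end moments; the primary structure is a simply-supported span AB with redundants M_A and M_B.
Simple-span end rotations at A and B under the given loads:
  at A: point load 86 at a = 2.5: Pab(L + b)/(6LEI) = 134.4/EI
  at B: point load 86 at a = 2.5: Pab(L + a)/(6LEI) = 134.4/EI
  at A: point load 91 at a = 4: Pab(L + b)/(6LEI) = 72.8/EI
  at B: point load 91 at a = 4: Pab(L + a)/(6LEI) = 109.2/EI
  θ_A0 = 207.2/EI,  θ_B0 = 243.6/EI
Flexibility coefficients: a unit moment at one end gives L/(3EI) there and L/(6EI) at the far end, so f₁₁ = f₂₂ = 1.667/EI and f₁₂ = f₂₁ = 0.8333/EI.
Compatibility — zero rotation at each built-in end:
  1.667 M_A + 0.8333 M_B = 207.2
  0.8333 M_A + 1.667 M_B = 243.6
Solving the pair gives M_A = 68.31 kN·m and M_B = 112 kN·m (hogging).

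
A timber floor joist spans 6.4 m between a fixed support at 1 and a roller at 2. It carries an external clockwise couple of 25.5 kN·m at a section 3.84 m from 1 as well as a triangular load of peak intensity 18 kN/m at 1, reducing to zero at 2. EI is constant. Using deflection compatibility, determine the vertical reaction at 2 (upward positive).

R_2 = 16.54 kN

Release the roller at 2. Primary structure: cantilever fixed at 1.
Deflection at 2 on the released cantilever, summing each load's contribution:
  clockwise couple 25.5 at a = 3.84: M₀a(2L − a)/(2EI) = 438.7/EI
  triangular load, peak 18 at the fixed end: w₀L⁴/(30EI) = 1007/EI
  δ_0 = 1445/EI
Tip deflection under a unit load at 2: L³/(3EI) = 87.38/EI.
The prop prevents deflection at 2: R_2 = δ_0/δ_{22} = 1445/87.38 = 16.54 kN.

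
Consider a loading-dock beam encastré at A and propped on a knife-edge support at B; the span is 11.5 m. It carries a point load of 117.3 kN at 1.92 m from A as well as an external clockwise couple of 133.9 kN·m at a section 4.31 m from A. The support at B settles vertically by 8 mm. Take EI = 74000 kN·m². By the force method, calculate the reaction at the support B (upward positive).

Take the reaction at B as the redundant and release it; the primary structure is a cantilever fixed at A.
Free-end deflection of the primary structure under the applied loading (downward +):
  point load 117.3 at a = 1.92: Pa²(3L − a)/(6EI) = 2348/EI
  clockwise couple 133.9 at a = 4.31: M₀a(2L − a)/(2EI) = 5393/EI
  δ_0 = 7741/EI
Tip deflection under a unit load at B: L³/(3EI) = 507/EI.
With EI = 74000 kN·m²: δ_0 = 0.10461 m and δ_{BB} = 0.006851 m/kN.
Compatibility — the beam at B must follow the support down by 0.008 m: δ_0 − R_B·δ_{BB} = 0.008, so R_B = (0.10461 − 0.008)/0.006851 = 14.1 kN.

R_B = 14.1 kN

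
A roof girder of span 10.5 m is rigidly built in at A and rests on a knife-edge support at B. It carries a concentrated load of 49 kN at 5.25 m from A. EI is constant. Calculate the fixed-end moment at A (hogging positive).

Take the reaction at B as the redundant and release it; the primary structure is a cantilever fixed at A.
Primary-structure tip deflection at B by superposition:
  point load 49 at a = 5.25: Pa²(3L − a)/(6EI) = 5909/EI
Flexibility coefficient — unit upward force at B: δ_{BB} = L³/(3EI) = 385.9/EI.
Compatibility at B: δ_0 − R_B·δ_{BB} = 0, so R_B = 5909/385.9 = 15.31 kN.
Moment equilibrium about A: M_A = Σ(load moments about A) − R_B·L = 257.2 − 15.31×10.5 = 96.47 kN·m.

M_A = 96.47 kN·m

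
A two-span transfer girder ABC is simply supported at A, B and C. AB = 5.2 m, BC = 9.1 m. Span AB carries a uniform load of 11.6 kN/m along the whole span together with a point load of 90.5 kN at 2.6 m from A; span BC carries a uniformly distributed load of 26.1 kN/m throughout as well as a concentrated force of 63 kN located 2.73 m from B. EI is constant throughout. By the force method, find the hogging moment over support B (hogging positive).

M_B = 283.4 kN·m

Release continuity at B by inserting a hinge; the redundant is the internal moment M_B. The primary structure is two simply-supported spans AB and BC.
End slopes at the hinge B, treating each span as simply supported:
  span AB: UDL 11.6: wL³/(24EI) = 67.96/EI
  span AB: point load 90.5 at a = 2.6: Pab(L + a)/(6LEI) = 152.9/EI
  span BC: UDL 26.1: wL³/(24EI) = 819.5/EI
  span BC: point load 63 at a = 2.73: Pab(L + b)/(6LEI) = 310.4/EI
  relative rotation θ_0 = (220.9 + 1130)/EI = 1351/EI
A unit hogging moment at B produces rotation L₁/(3EI) + L₂/(3EI) = 4.767/EI.
Slope continuity at B: θ_0 = M_B·4.767/EI, so M_B = 1351/4.767 = 283.4 kN·m (hogging).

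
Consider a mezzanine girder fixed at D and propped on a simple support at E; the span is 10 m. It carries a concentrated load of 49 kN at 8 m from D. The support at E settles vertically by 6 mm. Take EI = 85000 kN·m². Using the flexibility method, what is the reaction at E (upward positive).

R_E = 32.97 kN

Remove the prop at E; the released (primary) structure is a cantilever built in at D.
Primary-structure tip deflection at E by superposition:
  point load 49 at a = 8: Pa²(3L − a)/(6EI) = 11499/EI
Flexibility coefficient — unit upward force at E: δ_{EE} = L³/(3EI) = 333.3/EI.
With EI = 85000 kN·m²: δ_0 = 0.13528 m and δ_{EE} = 0.003922 m/kN.
Compatibility — the beam at E must follow the support down by 0.006 m: δ_0 − R_E·δ_{EE} = 0.006, so R_E = (0.13528 − 0.006)/0.003922 = 32.97 kN.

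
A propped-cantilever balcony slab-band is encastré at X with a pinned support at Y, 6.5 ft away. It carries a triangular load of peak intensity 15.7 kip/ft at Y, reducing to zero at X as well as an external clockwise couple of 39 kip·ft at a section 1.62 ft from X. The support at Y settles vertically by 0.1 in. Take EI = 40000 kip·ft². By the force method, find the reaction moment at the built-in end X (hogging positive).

Choose R_Y as the redundant. The primary structure is the cantilever fixed at X.
Downward deflection at the released point Y due to the loads:
  triangular load, peak 15.7 at the free end: 11w₀L⁴/(120EI) = 2569/EI
  clockwise couple 39 at a = 1.62: M₀a(2L − a)/(2EI) = 359.5/EI
  δ_0 = 2928/EI
Flexibility coefficient — unit upward force at Y: δ_{YY} = L³/(3EI) = 91.54/EI.
With EI = 40000 kip·ft²: δ_0 = 0.073212 ft and δ_{YY} = 0.002289 ft/kip.
Compatibility — the beam at Y must follow the support down by 0.008333 ft: δ_0 − R_Y·δ_{YY} = 0.008333, so R_Y = (0.073212 − 0.008333)/0.002289 = 28.35 kip.
Moment equilibrium about X: M_X = Σ(load moments about X) − R_Y·L = 260.1 − 28.35×6.5 = 75.84 kip·ft.

M_X = 75.84 kip·ft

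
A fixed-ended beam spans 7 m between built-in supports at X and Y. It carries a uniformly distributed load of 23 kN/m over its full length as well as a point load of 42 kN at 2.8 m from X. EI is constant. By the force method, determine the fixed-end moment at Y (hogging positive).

Release both end moments; the primary structure is a simply-supported span XY with redundants M_X and M_Y.
End rotations of the released simple span under the applied load (×1/EI):
  at X: UDL 23: wL³/(24EI) = 328.7/EI
  at Y: UDL 23: wL³/(24EI) = 328.7/EI
  at X: point load 42 at a = 2.8: Pab(L + b)/(6LEI) = 131.7/EI
  at Y: point load 42 at a = 2.8: Pab(L + a)/(6LEI) = 115.2/EI
  θ_X0 = 460.4/EI,  θ_Y0 = 444/EI
Flexibility coefficients: a unit moment at one end gives L/(3EI) there and L/(6EI) at the far end, so f₁₁ = f₂₂ = 2.333/EI and f₁₂ = f₂₁ = 1.167/EI.
Compatibility — zero rotation at each built-in end:
  2.333 M_X + 1.167 M_Y = 460.4
  1.167 M_X + 2.333 M_Y = 444
Solving the pair gives M_X = 136.3 kN·m and M_Y = 122.1 kN·m (hogging).

M_Y = 122.1 kN·m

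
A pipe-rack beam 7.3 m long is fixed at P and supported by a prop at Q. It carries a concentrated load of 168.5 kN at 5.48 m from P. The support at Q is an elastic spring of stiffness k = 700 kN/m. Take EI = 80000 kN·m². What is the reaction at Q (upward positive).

R_Q = 56.76 kN

Remove the prop at Q; the released (primary) structure is a cantilever built in at P.
Primary-structure tip deflection at Q by superposition:
  point load 168.5 at a = 5.48: Pa²(3L − a)/(6EI) = 13848/EI
Flexibility coefficient — unit upward force at Q: δ_{QQ} = L³/(3EI) = 129.7/EI.
With EI = 80000 kN·m²: δ_0 = 0.1731 m and δ_{QQ} = 0.001621 m/kN.
Compatibility — the spring shortens by R_Q/k under the reaction it provides: δ_0 − R_Q·δ_{QQ} = R_Q/k. With 1/k = 0.001429 m/kN, R_Q = δ_0 / (δ_{QQ} + 1/k) = 0.1731 / (0.001621 + 0.001429) = 56.76 kN.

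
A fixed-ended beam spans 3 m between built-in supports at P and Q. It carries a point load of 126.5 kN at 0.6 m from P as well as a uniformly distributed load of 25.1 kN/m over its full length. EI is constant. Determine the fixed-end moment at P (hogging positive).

Release both end moments; the primary structure is a simply-supported span PQ with redundants M_P and M_Q.
Simple-span end rotations at P and Q under the given loads:
  at P: point load 126.5 at a = 0.6: Pab(L + b)/(6LEI) = 54.65/EI
  at Q: point load 126.5 at a = 0.6: Pab(L + a)/(6LEI) = 36.43/EI
  at P: UDL 25.1: wL³/(24EI) = 28.24/EI
  at Q: UDL 25.1: wL³/(24EI) = 28.24/EI
  θ_P0 = 82.89/EI,  θ_Q0 = 64.67/EI
Flexibility coefficients: a unit moment at one end gives L/(3EI) there and L/(6EI) at the far end, so f₁₁ = f₂₂ = 1/EI and f₁₂ = f₂₁ = 0.5/EI.
Compatibility — zero rotation at each built-in end:
  1 M_P + 0.5 M_Q = 82.89
  0.5 M_P + 1 M_Q = 64.67
Solving the pair gives M_P = 67.4 kN·m and M_Q = 30.97 kN·m (hogging).

M_P = 67.4 kN·m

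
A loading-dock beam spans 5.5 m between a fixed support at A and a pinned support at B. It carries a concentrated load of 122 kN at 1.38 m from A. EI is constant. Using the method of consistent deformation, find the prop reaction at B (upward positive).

R_B = 10.56 kN

Release the roller at B. Primary structure: cantilever fixed at A.
Primary-structure tip deflection at B by superposition:
  point load 122 at a = 1.38: Pa²(3L − a)/(6EI) = 585.5/EI
Flexibility coefficient — unit upward force at B: δ_{BB} = L³/(3EI) = 55.46/EI.
Compatibility at B: δ_0 − R_B·δ_{BB} = 0, so R_B = 585.5/55.46 = 10.56 kN.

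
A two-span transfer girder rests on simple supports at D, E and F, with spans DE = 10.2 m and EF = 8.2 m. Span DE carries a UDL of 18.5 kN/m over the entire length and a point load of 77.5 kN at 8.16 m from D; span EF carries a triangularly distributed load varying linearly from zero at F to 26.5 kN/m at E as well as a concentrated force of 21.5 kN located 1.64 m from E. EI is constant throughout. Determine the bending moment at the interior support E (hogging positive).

Release continuity at E by inserting a hinge; the redundant is the internal moment M_E. The primary structure is two simply-supported spans DE and EF.
Rotations at E on the released spans (each span's end-slope, ×1/EI):
  span DE: UDL 18.5: wL³/(24EI) = 818/EI
  span DE: point load 77.5 at a = 8.16: Pab(L + a)/(6LEI) = 387/EI
  span EF: triangular load, peak 26.5: w₀L³/(45EI) = 324.7/EI
  span EF: point load 21.5 at a = 1.64: Pab(L + b)/(6LEI) = 69.39/EI
  relative rotation θ_0 = (1205 + 394.1)/EI = 1599/EI
A unit hogging moment at E produces rotation L₁/(3EI) + L₂/(3EI) = 6.133/EI.
Compatibility: M_E·(L₁+L₂)/(3EI) = θ_0, giving M_E = 260.7 kN·m (hogging).

M_E = 260.7 kN·m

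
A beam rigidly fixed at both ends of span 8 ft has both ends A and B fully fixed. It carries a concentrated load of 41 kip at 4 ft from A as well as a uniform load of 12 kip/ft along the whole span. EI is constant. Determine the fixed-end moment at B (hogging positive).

M_B = 105 kip·ft

Release both end moments; the primary structure is a simply-supported span AB with redundants M_A and M_B.
Simple-span end rotations at A and B under the given loads:
  at A: point load 41 at a = 4: Pab(L + b)/(6LEI) = 164/EI
  at B: point load 41 at a = 4: Pab(L + a)/(6LEI) = 164/EI
  at A: UDL 12: wL³/(24EI) = 256/EI
  at B: UDL 12: wL³/(24EI) = 256/EI
  θ_A0 = 420/EI,  θ_B0 = 420/EI
Flexibility coefficients: a unit moment at one end gives L/(3EI) there and L/(6EI) at the far end, so f₁₁ = f₂₂ = 2.667/EI and f₁₂ = f₂₁ = 1.333/EI.
Compatibility — zero rotation at each built-in end:
  2.667 M_A + 1.333 M_B = 420
  1.333 M_A + 2.667 M_B = 420
Solving the pair gives M_A = 105 kip·ft and M_B = 105 kip·ft (hogging).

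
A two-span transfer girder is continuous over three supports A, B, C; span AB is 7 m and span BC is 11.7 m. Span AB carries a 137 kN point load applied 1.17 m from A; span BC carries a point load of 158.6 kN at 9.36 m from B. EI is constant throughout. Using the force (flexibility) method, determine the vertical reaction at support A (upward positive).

Insert a hinge at B; M_B is the redundant, and each span becomes simply supported.
Discontinuity in slope at B on the released structure — sum the simple-span end rotations:
  span AB: point load 137 at a = 1.17: Pab(L + a)/(6LEI) = 181.8/EI
  span BC: point load 158.6 at a = 9.36: Pab(L + b)/(6LEI) = 694.7/EI
  relative rotation θ_0 = (181.8 + 694.7)/EI = 876.5/EI
A unit hogging moment at B produces rotation L₁/(3EI) + L₂/(3EI) = 6.233/EI.
Compatibility: M_B·(L₁+L₂)/(3EI) = θ_0, giving M_B = 140.6 kN·m (hogging).
Span AB, ΣM about A with M_B applied at B: R_B^{AB}·7 = 160.3 + 140.6, so R_B^{AB} = 42.99 kN and R_A = 137 − 42.99 = 94.01 kN.

R_A = 94.01 kN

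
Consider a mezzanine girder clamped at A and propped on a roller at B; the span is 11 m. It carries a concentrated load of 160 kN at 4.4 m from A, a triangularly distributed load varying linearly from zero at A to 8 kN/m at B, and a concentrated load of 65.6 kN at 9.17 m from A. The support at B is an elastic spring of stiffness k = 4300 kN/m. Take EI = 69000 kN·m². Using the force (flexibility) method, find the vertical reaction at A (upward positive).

R_A = 166.5 kN

Release the roller at B. Primary structure: cantilever fixed at A.
Free-end deflection of the primary structure under the applied loading (downward +):
  point load 160 at a = 4.4: Pa²(3L − a)/(6EI) = 14765/EI
  triangular load, peak 8 at the free end: 11w₀L⁴/(120EI) = 10737/EI
  point load 65.6 at a = 9.17: Pa²(3L − a)/(6EI) = 21909/EI
  δ_0 = 47411/EI
Flexibility coefficient — unit upward force at B: δ_{BB} = L³/(3EI) = 443.7/EI.
With EI = 69000 kN·m²: δ_0 = 0.68711 m and δ_{BB} = 0.00643 m/kN.
Compatibility — the spring shortens by R_B/k under the reaction it provides: δ_0 − R_B·δ_{BB} = R_B/k. With 1/k = 0.000233 m/kN, R_B = δ_0 / (δ_{BB} + 1/k) = 0.68711 / (0.00643 + 0.000233) = 103.1 kN.
Vertical equilibrium: R_A = ΣP − R_B = 269.6 − 103.1 = 166.5 kN.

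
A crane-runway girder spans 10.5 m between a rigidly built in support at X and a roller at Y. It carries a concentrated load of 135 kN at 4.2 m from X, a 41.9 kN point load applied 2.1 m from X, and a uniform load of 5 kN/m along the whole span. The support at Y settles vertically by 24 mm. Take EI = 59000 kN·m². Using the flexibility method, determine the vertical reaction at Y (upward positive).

R_Y = 46.44 kN

Take the reaction at Y as the redundant and release it; the primary structure is a cantilever fixed at X.
Deflection at Y on the released cantilever, summing each load's contribution:
  point load 135 at a = 4.2: Pa²(3L − a)/(6EI) = 10835/EI
  point load 41.9 at a = 2.1: Pa²(3L − a)/(6EI) = 905.4/EI
  UDL 5: wL⁴/(8EI) = 7597/EI
  δ_0 = 19338/EI
Flexibility coefficient — unit upward force at Y: δ_{YY} = L³/(3EI) = 385.9/EI.
With EI = 59000 kN·m²: δ_0 = 0.32776 m and δ_{YY} = 0.00654 m/kN.
Compatibility — the beam at Y must follow the support down by 0.024 m: δ_0 − R_Y·δ_{YY} = 0.024, so R_Y = (0.32776 − 0.024)/0.00654 = 46.44 kN.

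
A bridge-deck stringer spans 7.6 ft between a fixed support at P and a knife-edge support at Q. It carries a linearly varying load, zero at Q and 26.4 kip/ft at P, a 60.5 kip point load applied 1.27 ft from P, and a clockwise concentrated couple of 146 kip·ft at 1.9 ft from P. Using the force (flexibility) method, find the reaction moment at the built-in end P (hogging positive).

M_P = 210.5 kip·ft

Take the reaction at Q as the redundant and release it; the primary structure is a cantilever fixed at P.
Deflection at Q on the released cantilever, summing each load's contribution:
  triangular load, peak 26.4 at the fixed end: w₀L⁴/(30EI) = 2936/EI
  point load 60.5 at a = 1.27: Pa²(3L − a)/(6EI) = 350.2/EI
  clockwise couple 146 at a = 1.9: M₀a(2L − a)/(2EI) = 1845/EI
  δ_0 = 5131/EI
Flexibility coefficient — unit upward force at Q: δ_{QQ} = L³/(3EI) = 146.3/EI.
Compatibility at Q: δ_0 − R_Q·δ_{QQ} = 0, so R_Q = 5131/146.3 = 35.06 kip.
Moment equilibrium about P: M_P = Σ(load moments about P) − R_Q·L = 477 − 35.06×7.6 = 210.5 kip·ft.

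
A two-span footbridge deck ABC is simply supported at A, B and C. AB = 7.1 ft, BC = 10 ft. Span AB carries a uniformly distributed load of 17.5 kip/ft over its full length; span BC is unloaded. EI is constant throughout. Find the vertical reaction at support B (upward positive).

R_B = 73.15 kip

Take M_B as the redundant. Released structure: two simple spans AB and BC with a hinge at B.
End slopes at the hinge B, treating each span as simply supported:
  span AB: UDL 17.5: wL³/(24EI) = 261/EI
  relative rotation θ_0 = (261 + 0)/EI = 261/EI
A unit hogging moment at B produces rotation L₁/(3EI) + L₂/(3EI) = 5.7/EI.
Compatibility: M_B·(L₁+L₂)/(3EI) = θ_0, giving M_B = 45.79 kip·ft (hogging).
Span AB, ΣM about A with M_B applied at B: R_B^{AB}·7.1 = 441.1 + 45.79, so R_B^{AB} = 68.57 kip and R_A = 124.2 − 68.57 = 55.68 kip.
Span BC, ΣM about C: R_B^{BC}·10 = 0 + 45.79, so R_B^{BC} = 4.579 kip and R_C = 0 − 4.579 = -4.579 kip.
R_B = 68.57 + 4.579 = 73.15 kip.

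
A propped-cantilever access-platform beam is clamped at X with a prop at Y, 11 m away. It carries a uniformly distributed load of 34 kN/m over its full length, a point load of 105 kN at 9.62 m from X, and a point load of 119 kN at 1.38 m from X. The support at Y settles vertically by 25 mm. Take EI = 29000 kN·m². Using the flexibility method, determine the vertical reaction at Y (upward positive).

R_Y = 226.7 kN

Choose R_Y as the redundant. The primary structure is the cantilever fixed at X.
Downward deflection at the released point Y due to the loads:
  UDL 34: wL⁴/(8EI) = 62224/EI
  point load 105 at a = 9.62: Pa²(3L − a)/(6EI) = 37865/EI
  point load 119 at a = 1.38: Pa²(3L − a)/(6EI) = 1194/EI
  δ_0 = 101283/EI
Flexibility coefficient — unit upward force at Y: δ_{YY} = L³/(3EI) = 443.7/EI.
With EI = 29000 kN·m²: δ_0 = 3.4925 m and δ_{YY} = 0.015299 m/kN.
Compatibility — the beam at Y must follow the support down by 0.025 m: δ_0 − R_Y·δ_{YY} = 0.025, so R_Y = (3.4925 − 0.025)/0.015299 = 226.7 kN.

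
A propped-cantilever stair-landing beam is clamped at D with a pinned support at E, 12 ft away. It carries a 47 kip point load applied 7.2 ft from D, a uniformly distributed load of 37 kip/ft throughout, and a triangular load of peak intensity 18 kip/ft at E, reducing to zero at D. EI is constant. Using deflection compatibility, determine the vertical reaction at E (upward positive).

R_E = 246.2 kip

Choose R_E as the redundant. The primary structure is the cantilever fixed at D.
Free-end deflection of the primary structure under the applied loading (downward +):
  point load 47 at a = 7.2: Pa²(3L − a)/(6EI) = 11695/EI
  UDL 37: wL⁴/(8EI) = 95904/EI
  triangular load, peak 18 at the free end: 11w₀L⁴/(120EI) = 34214/EI
  δ_0 = 141814/EI
Flexibility coefficient — unit upward force at E: δ_{EE} = L³/(3EI) = 576/EI.
The prop prevents deflection at E: R_E = δ_0/δ_{EE} = 141814/576 = 246.2 kip.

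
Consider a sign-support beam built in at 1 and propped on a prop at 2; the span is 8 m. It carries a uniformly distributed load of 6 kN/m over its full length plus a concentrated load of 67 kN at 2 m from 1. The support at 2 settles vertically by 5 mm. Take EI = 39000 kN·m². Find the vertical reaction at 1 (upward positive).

Release the roller at 2. Primary structure: cantilever fixed at 1.
Free-end deflection of the primary structure under the applied loading (downward +):
  UDL 6: wL⁴/(8EI) = 3072/EI
  point load 67 at a = 2: Pa²(3L − a)/(6EI) = 982.7/EI
  δ_0 = 4055/EI
Flexibility coefficient — unit upward force at 2: δ_{22} = L³/(3EI) = 170.7/EI.
With EI = 39000 kN·m²: δ_0 = 0.10397 m and δ_{22} = 0.004376 m/kN.
Compatibility — the beam at 2 must follow the support down by 0.005 m: δ_0 − R_2·δ_{22} = 0.005, so R_2 = (0.10397 − 0.005)/0.004376 = 22.62 kN.
Vertical equilibrium: R_1 = ΣP − R_2 = 115 − 22.62 = 92.38 kN.

R_1 = 92.38 kN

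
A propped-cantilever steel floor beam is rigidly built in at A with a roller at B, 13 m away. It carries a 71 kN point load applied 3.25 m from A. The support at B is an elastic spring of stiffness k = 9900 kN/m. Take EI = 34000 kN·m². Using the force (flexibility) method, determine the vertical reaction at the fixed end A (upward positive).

Remove the prop at B; the released (primary) structure is a cantilever built in at A.
Free-end deflection of the primary structure under the applied loading (downward +):
  point load 71 at a = 3.25: Pa²(3L − a)/(6EI) = 4468/EI
Flexibility coefficient — unit upward force at B: δ_{BB} = L³/(3EI) = 732.3/EI.
With EI = 34000 kN·m²: δ_0 = 0.13142 m and δ_{BB} = 0.021539 m/kN.
Compatibility — the spring shortens by R_B/k under the reaction it provides: δ_0 − R_B·δ_{BB} = R_B/k. With 1/k = 0.000101 m/kN, R_B = δ_0 / (δ_{BB} + 1/k) = 0.13142 / (0.021539 + 0.000101) = 6.073 kN.
Vertical equilibrium: R_A = ΣP − R_B = 71 − 6.073 = 64.93 kN.

R_A = 64.93 kN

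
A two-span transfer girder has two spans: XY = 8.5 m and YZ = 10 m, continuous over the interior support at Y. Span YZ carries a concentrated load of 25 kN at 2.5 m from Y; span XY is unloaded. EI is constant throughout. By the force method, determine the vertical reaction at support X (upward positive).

Take M_Y as the redundant. Released structure: two simple spans XY and YZ with a hinge at Y.
End slopes at the hinge Y, treating each span as simply supported:
  span YZ: point load 25 at a = 2.5: Pab(L + b)/(6LEI) = 136.7/EI
  relative rotation θ_0 = (0 + 136.7)/EI = 136.7/EI
A unit hogging moment at Y produces rotation L₁/(3EI) + L₂/(3EI) = 6.167/EI.
Slope continuity at Y: θ_0 = M_Y·6.167/EI, so M_Y = 136.7/6.167 = 22.17 kN·m (hogging).
Span XY, ΣM about X with M_Y applied at Y: R_Y^{XY}·8.5 = 0 + 22.17, so R_Y^{XY} = 2.608 kN and R_X = 0 − 2.608 = -2.608 kN.

R_X = -2.608 kN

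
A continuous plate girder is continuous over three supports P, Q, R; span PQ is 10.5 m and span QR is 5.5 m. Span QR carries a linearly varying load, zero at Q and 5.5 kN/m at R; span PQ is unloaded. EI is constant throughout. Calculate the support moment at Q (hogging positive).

Release continuity at Q by inserting a hinge; the redundant is the internal moment M_Q. The primary structure is two simply-supported spans PQ and QR.
Discontinuity in slope at Q on the released structure — sum the simple-span end rotations:
  span QR: triangular load, peak 5.5: 7w₀L³/(360EI) = 17.79/EI
  relative rotation θ_0 = (0 + 17.79)/EI = 17.79/EI
A unit hogging moment at Q produces rotation L₁/(3EI) + L₂/(3EI) = 5.333/EI.
Compatibility: M_Q·(L₁+L₂)/(3EI) = θ_0, giving M_Q = 3.336 kN·m (hogging).

M_Q = 3.336 kN·m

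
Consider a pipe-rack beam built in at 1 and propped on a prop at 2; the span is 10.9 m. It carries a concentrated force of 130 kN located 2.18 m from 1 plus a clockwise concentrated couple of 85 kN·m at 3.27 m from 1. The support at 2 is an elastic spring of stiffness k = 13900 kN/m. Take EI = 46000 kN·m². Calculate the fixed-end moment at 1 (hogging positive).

M_1 = 225.1 kN·m

Remove the prop at 2; the released (primary) structure is a cantilever built in at 1.
Free-end deflection of the primary structure under the applied loading (downward +):
  point load 130 at a = 2.18: Pa²(3L − a)/(6EI) = 3143/EI
  clockwise couple 85 at a = 3.27: M₀a(2L − a)/(2EI) = 2575/EI
  δ_0 = 5718/EI
Tip deflection under a unit load at 2: L³/(3EI) = 431.7/EI.
With EI = 46000 kN·m²: δ_0 = 0.1243 m and δ_{22} = 0.009384 m/kN.
Compatibility — the spring shortens by R_2/k under the reaction it provides: δ_0 − R_2·δ_{22} = R_2/k. With 1/k = 0.000072 m/kN, R_2 = δ_0 / (δ_{22} + 1/k) = 0.1243 / (0.009384 + 0.000072) = 13.14 kN.
Moment equilibrium about 1: M_1 = Σ(load moments about 1) − R_2·L = 368.4 − 13.14×10.9 = 225.1 kN·m.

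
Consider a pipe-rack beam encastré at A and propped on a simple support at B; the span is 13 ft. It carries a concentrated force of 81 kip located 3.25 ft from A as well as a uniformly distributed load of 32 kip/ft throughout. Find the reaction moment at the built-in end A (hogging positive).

M_A = 848.8 kip·ft

Take the reaction at B as the redundant and release it; the primary structure is a cantilever fixed at A.
Primary-structure tip deflection at B by superposition:
  point load 81 at a = 3.25: Pa²(3L − a)/(6EI) = 5098/EI
  UDL 32: wL⁴/(8EI) = 114244/EI
  δ_0 = 119342/EI
Tip deflection under a unit load at B: L³/(3EI) = 732.3/EI.
Compatibility at B: δ_0 − R_B·δ_{BB} = 0, so R_B = 119342/732.3 = 163 kip.
Moment equilibrium about A: M_A = Σ(load moments about A) − R_B·L = 2967 − 163×13 = 848.8 kip·ft.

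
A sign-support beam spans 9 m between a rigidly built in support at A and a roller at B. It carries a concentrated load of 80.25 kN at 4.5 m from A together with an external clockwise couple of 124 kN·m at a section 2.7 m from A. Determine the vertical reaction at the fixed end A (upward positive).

Remove the prop at B; the released (primary) structure is a cantilever built in at A.
Primary-structure tip deflection at B by superposition:
  point load 80.25 at a = 4.5: Pa²(3L − a)/(6EI) = 6094/EI
  clockwise couple 124 at a = 2.7: M₀a(2L − a)/(2EI) = 2561/EI
  δ_0 = 8655/EI
Tip deflection under a unit load at B: L³/(3EI) = 243/EI.
Compatibility at B: δ_0 − R_B·δ_{BB} = 0, so R_B = 8655/243 = 35.62 kN.
Vertical equilibrium: R_A = ΣP − R_B = 80.25 − 35.62 = 44.63 kN.

R_A = 44.63 kN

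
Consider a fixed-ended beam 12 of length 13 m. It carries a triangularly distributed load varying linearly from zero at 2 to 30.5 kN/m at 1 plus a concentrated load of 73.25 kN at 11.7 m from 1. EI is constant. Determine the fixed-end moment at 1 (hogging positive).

M_1 = 266.3 kN·m

Release both end moments; the primary structure is a simply-supported span 12 with redundants M_1 and M_2.
End rotations of the released simple span under the applied load (×1/EI):
  at 1: triangular load, peak 30.5: w₀L³/(45EI) = 1489/EI
  at 2: triangular load, peak 30.5: 7w₀L³/(360EI) = 1303/EI
  at 1: point load 73.25 at a = 11.7: Pab(L + b)/(6LEI) = 204.3/EI
  at 2: point load 73.25 at a = 11.7: Pab(L + a)/(6LEI) = 352.8/EI
  θ_10 = 1693/EI,  θ_20 = 1656/EI
Flexibility coefficients: a unit moment at one end gives L/(3EI) there and L/(6EI) at the far end, so f₁₁ = f₂₂ = 4.333/EI and f₁₂ = f₂₁ = 2.167/EI.
Compatibility — zero rotation at each built-in end:
  4.333 M_1 + 2.167 M_2 = 1693
  2.167 M_1 + 4.333 M_2 = 1656
Solving the pair gives M_1 = 266.3 kN·m and M_2 = 248.9 kN·m (hogging).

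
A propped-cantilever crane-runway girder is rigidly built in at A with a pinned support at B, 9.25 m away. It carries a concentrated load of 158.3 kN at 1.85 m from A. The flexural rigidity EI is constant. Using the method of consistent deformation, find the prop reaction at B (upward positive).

Remove the prop at B; the released (primary) structure is a cantilever built in at A.
Deflection at B on the released cantilever, summing each load's contribution:
  point load 158.3 at a = 1.85: Pa²(3L − a)/(6EI) = 2339/EI
Flexibility coefficient — unit upward force at B: δ_{BB} = L³/(3EI) = 263.8/EI.
Compatibility at B: δ_0 − R_B·δ_{BB} = 0, so R_B = 2339/263.8 = 8.865 kN.

R_B = 8.865 kN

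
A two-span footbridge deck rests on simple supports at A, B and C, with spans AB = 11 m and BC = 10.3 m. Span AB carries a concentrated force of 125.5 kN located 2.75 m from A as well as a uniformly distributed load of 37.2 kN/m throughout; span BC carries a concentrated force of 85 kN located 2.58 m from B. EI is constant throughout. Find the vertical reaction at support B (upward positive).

R_B = 383.1 kN

Release continuity at B by inserting a hinge; the redundant is the internal moment M_B. The primary structure is two simply-supported spans AB and BC.
End slopes at the hinge B, treating each span as simply supported:
  span AB: point load 125.5 at a = 2.75: Pab(L + a)/(6LEI) = 593.2/EI
  span AB: UDL 37.2: wL³/(24EI) = 2063/EI
  span BC: point load 85 at a = 2.58: Pab(L + b)/(6LEI) = 493.7/EI
  relative rotation θ_0 = (2656 + 493.7)/EI = 3150/EI
A unit hogging moment at B produces rotation L₁/(3EI) + L₂/(3EI) = 7.1/EI.
Slope continuity at B: θ_0 = M_B·7.1/EI, so M_B = 3150/7.1 = 443.6 kN·m (hogging).
Span AB, ΣM about A with M_B applied at B: R_B^{AB}·11 = 2596 + 443.6, so R_B^{AB} = 276.3 kN and R_A = 534.7 − 276.3 = 258.4 kN.
Span BC, ΣM about C: R_B^{BC}·10.3 = 656.2 + 443.6, so R_B^{BC} = 106.8 kN and R_C = 85 − 106.8 = -21.78 kN.
R_B = 276.3 + 106.8 = 383.1 kN.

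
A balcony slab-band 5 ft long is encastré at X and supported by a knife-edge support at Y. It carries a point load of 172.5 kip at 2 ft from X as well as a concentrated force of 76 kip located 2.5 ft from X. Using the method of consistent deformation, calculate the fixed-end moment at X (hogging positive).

Choose R_Y as the redundant. The primary structure is the cantilever fixed at X.
Primary-structure tip deflection at Y by superposition:
  point load 172.5 at a = 2: Pa²(3L − a)/(6EI) = 1495/EI
  point load 76 at a = 2.5: Pa²(3L − a)/(6EI) = 989.6/EI
  δ_0 = 2485/EI
Tip deflection under a unit load at Y: L³/(3EI) = 41.67/EI.
The prop prevents deflection at Y: R_Y = δ_0/δ_{YY} = 2485/41.67 = 59.63 kip.
Moment equilibrium about X: M_X = Σ(load moments about X) − R_Y·L = 535 − 59.63×5 = 236.8 kip·ft.

M_X = 236.8 kip·ft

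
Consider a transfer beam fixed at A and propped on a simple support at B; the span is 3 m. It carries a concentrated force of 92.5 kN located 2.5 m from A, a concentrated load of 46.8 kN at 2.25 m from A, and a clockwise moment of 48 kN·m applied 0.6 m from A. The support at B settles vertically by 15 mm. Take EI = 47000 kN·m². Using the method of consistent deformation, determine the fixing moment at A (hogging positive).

M_A = 296 kN·m

Release the roller at B. Primary structure: cantilever fixed at A.
Downward deflection at the released point B due to the loads:
  point load 92.5 at a = 2.5: Pa²(3L − a)/(6EI) = 626.3/EI
  point load 46.8 at a = 2.25: Pa²(3L − a)/(6EI) = 266.5/EI
  clockwise couple 48 at a = 0.6: M₀a(2L − a)/(2EI) = 77.76/EI
  δ_0 = 970.6/EI
Flexibility coefficient — unit upward force at B: δ_{BB} = L³/(3EI) = 9/EI.
With EI = 47000 kN·m²: δ_0 = 0.020651 m and δ_{BB} = 0.000191 m/kN.
Compatibility — the beam at B must follow the support down by 0.015 m: δ_0 − R_B·δ_{BB} = 0.015, so R_B = (0.020651 − 0.015)/0.000191 = 29.51 kN.
Moment equilibrium about A: M_A = Σ(load moments about A) − R_B·L = 384.6 − 29.51×3 = 296 kN·m.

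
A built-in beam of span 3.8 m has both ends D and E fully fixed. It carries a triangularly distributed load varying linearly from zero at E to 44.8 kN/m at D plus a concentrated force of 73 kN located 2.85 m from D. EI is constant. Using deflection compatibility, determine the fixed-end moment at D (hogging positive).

Release both end moments; the primary structure is a simply-supported span DE with redundants M_D and M_E.
On the primary (simply-supported) span, the end slopes from the loading are:
  at D: triangular load, peak 44.8: w₀L³/(45EI) = 54.63/EI
  at E: triangular load, peak 44.8: 7w₀L³/(360EI) = 47.8/EI
  at D: point load 73 at a = 2.85: Pab(L + b)/(6LEI) = 41.18/EI
  at E: point load 73 at a = 2.85: Pab(L + a)/(6LEI) = 57.65/EI
  θ_D0 = 95.8/EI,  θ_E0 = 105.4/EI
Flexibility coefficients: a unit moment at one end gives L/(3EI) there and L/(6EI) at the far end, so f₁₁ = f₂₂ = 1.267/EI and f₁₂ = f₂₁ = 0.6333/EI.
Compatibility — zero rotation at each built-in end:
  1.267 M_D + 0.6333 M_E = 95.8
  0.6333 M_D + 1.267 M_E = 105.4
Solving the pair gives M_D = 45.35 kN·m and M_E = 60.57 kN·m (hogging).

M_D = 45.35 kN·m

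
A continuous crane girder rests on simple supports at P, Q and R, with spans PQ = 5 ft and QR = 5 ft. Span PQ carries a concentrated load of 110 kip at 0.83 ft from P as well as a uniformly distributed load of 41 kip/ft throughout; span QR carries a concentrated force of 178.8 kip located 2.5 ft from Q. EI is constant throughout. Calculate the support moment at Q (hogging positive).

M_Q = 170.1 kip·ft

Insert a hinge at Q; M_Q is the redundant, and each span becomes simply supported.
Rotations at Q on the released spans (each span's end-slope, ×1/EI):
  span PQ: point load 110 at a = 0.83: Pab(L + a)/(6LEI) = 73.99/EI
  span PQ: UDL 41: wL³/(24EI) = 213.5/EI
  span QR: point load 178.8 at a = 2.5: Pab(L + b)/(6LEI) = 279.4/EI
  relative rotation θ_0 = (287.5 + 279.4)/EI = 566.9/EI
A unit hogging moment at Q produces rotation L₁/(3EI) + L₂/(3EI) = 3.333/EI.
Compatibility: M_Q·(L₁+L₂)/(3EI) = θ_0, giving M_Q = 170.1 kip·ft (hogging).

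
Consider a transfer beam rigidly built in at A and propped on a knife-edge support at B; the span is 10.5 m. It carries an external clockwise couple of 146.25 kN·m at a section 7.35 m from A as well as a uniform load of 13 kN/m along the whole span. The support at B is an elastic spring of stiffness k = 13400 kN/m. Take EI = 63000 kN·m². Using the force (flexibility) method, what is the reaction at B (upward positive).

R_B = 69.35 kN

Take the reaction at B as the redundant and release it; the primary structure is a cantilever fixed at A.
Downward deflection at the released point B due to the loads:
  clockwise couple 146.25 at a = 7.35: M₀a(2L − a)/(2EI) = 7336/EI
  UDL 13: wL⁴/(8EI) = 19752/EI
  δ_0 = 27088/EI
Tip deflection under a unit load at B: L³/(3EI) = 385.9/EI.
With EI = 63000 kN·m²: δ_0 = 0.42997 m and δ_{BB} = 0.006125 m/kN.
Compatibility — the spring shortens by R_B/k under the reaction it provides: δ_0 − R_B·δ_{BB} = R_B/k. With 1/k = 0.000075 m/kN, R_B = δ_0 / (δ_{BB} + 1/k) = 0.42997 / (0.006125 + 0.000075) = 69.35 kN.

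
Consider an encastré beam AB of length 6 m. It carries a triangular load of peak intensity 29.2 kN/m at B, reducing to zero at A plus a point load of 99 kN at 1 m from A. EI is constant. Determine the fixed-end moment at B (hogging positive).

M_B = 66.31 kN·m

Release both end moments; the primary structure is a simply-supported span AB with redundants M_A and M_B.
End rotations of the released simple span under the applied load (×1/EI):
  at A: triangular load, peak 29.2: 7w₀L³/(360EI) = 122.6/EI
  at B: triangular load, peak 29.2: w₀L³/(45EI) = 140.2/EI
  at A: point load 99 at a = 1: Pab(L + b)/(6LEI) = 151.2/EI
  at B: point load 99 at a = 1: Pab(L + a)/(6LEI) = 96.25/EI
  θ_A0 = 273.9/EI,  θ_B0 = 236.4/EI
Flexibility coefficients: a unit moment at one end gives L/(3EI) there and L/(6EI) at the far end, so f₁₁ = f₂₂ = 2/EI and f₁₂ = f₂₁ = 1/EI.
Compatibility — zero rotation at each built-in end:
  2 M_A + 1 M_B = 273.9
  1 M_A + 2 M_B = 236.4
Solving the pair gives M_A = 103.8 kN·m and M_B = 66.31 kN·m (hogging).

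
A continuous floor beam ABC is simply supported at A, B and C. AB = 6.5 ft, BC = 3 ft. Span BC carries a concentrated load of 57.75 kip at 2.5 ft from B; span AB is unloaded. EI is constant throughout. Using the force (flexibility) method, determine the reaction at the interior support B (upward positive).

R_B = 11.78 kip

Take M_B as the redundant. Released structure: two simple spans AB and BC with a hinge at B.
Rotations at B on the released spans (each span's end-slope, ×1/EI):
  span BC: point load 57.75 at a = 2.5: Pab(L + b)/(6LEI) = 14.04/EI
  relative rotation θ_0 = (0 + 14.04)/EI = 14.04/EI
A unit hogging moment at B produces rotation L₁/(3EI) + L₂/(3EI) = 3.167/EI.
Slope continuity at B: θ_0 = M_B·3.167/EI, so M_B = 14.04/3.167 = 4.433 kip·ft (hogging).
Span AB, ΣM about A with M_B applied at B: R_B^{AB}·6.5 = 0 + 4.433, so R_B^{AB} = 0.6819 kip and R_A = 0 − 0.6819 = -0.6819 kip.
Span BC, ΣM about C: R_B^{BC}·3 = 28.88 + 4.433, so R_B^{BC} = 11.1 kip and R_C = 57.75 − 11.1 = 46.65 kip.
R_B = 0.6819 + 11.1 = 11.78 kip.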